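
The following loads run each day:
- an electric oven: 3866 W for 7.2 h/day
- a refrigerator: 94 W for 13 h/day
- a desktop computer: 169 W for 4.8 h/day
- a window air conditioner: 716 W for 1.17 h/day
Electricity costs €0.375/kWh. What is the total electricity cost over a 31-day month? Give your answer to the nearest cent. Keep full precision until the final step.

electric oven: 3866 W × 7.2 h × 31 d = 862,891 Wh = 862.9 kWh
refrigerator: 94 W × 13 h × 31 d = 37,882 Wh = 37.88 kWh
desktop computer: 169 W × 4.8 h × 31 d = 25,147 Wh = 25.15 kWh
window air conditioner: 716 W × 1.17 h × 31 d = 25,969 Wh = 25.97 kWh
Total energy = 862.9 + 37.88 + 25.15 + 25.97 = 951.9 kWh
Cost = 951.9 kWh × €0.375 = €356.96

€356.96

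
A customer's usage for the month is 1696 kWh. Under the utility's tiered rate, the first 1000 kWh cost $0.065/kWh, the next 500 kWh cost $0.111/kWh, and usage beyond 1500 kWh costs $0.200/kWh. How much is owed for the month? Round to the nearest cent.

First 1000 kWh × $0.065 = $65.00
Next 500 kWh × $0.111 = $55.50
Remaining 196 kWh × $0.200 = $39.20
Total = $159.70

$159.70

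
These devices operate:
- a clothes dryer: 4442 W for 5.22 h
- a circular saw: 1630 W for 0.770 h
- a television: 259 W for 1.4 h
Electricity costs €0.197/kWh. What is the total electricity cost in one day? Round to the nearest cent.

€4.89

clothes dryer: 4442 W × 5.22 h = 23,187 Wh = 23.19 kWh
circular saw: 1630 W × 0.770 h = 1,255 Wh = 1.255 kWh
television: 259 W × 1.4 h = 363 Wh = 0.3626 kWh
Total energy = 23.19 + 1.255 + 0.3626 = 24.8 kWh
Cost = 24.8 kWh × €0.197 = €4.89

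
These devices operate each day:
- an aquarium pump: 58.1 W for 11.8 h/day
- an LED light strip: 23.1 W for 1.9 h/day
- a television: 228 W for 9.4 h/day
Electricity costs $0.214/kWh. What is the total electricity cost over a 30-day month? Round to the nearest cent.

$18.44

aquarium pump: 58.1 W × 11.8 h × 30 d = 20,567 Wh = 20.57 kWh
LED light strip: 23.1 W × 1.9 h × 30 d = 1,317 Wh = 1.317 kWh
television: 228 W × 9.4 h × 30 d = 64,296 Wh = 64.3 kWh
Total energy = 20.57 + 1.317 + 64.3 = 86.18 kWh
Cost = 86.18 kWh × $0.214 = $18.44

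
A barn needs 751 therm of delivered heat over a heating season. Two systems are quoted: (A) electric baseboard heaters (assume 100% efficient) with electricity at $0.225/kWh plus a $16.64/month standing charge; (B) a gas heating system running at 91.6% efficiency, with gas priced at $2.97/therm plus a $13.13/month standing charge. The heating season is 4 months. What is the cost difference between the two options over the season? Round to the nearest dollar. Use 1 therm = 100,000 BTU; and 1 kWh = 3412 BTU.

Heat load = 751 therm × 100,000 = 75,100,000 BTU
Gas: input = 75,100,000 / 0.916 = 81,986,900 BTU = 819.9 therm → 819.9 × $2.97 = $2,435.01; + 4 × $13.13 standing = $2,487.53
Electric: 75,100,000 BTU / 3412 = 22,010 kWh → × $0.225 = $4,952.37; + 4 × $16.64 standing = $5,018.93
Difference = |$2,487.53 − $5,018.93| = $2,531.40 ≈ $2531

$2531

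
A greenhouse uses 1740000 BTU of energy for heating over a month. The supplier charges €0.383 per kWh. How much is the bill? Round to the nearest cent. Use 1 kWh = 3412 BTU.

1740000 BTU × (0.00029308 kWh/BTU) = 510 kWh
Cost = 510 kWh × €0.383/kWh = €195.32

€195.32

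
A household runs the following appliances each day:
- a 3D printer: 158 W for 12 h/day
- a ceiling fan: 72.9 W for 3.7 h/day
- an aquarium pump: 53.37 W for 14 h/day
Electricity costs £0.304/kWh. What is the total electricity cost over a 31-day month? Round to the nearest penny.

3D printer: 158 W × 12 h × 31 d = 58,776 Wh = 58.78 kWh
ceiling fan: 72.9 W × 3.7 h × 31 d = 8,362 Wh = 8.362 kWh
aquarium pump: 53.37 W × 14 h × 31 d = 23,163 Wh = 23.16 kWh
Total energy = 58.78 + 8.362 + 23.16 = 90.3 kWh
Cost = 90.3 kWh × £0.304 = £27.45

£27.45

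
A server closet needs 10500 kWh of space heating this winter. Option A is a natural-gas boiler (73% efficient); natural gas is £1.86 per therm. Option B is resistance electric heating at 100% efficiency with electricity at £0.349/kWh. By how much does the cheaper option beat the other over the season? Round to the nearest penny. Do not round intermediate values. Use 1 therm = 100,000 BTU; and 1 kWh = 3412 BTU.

Heat load = 10500 kWh × 3412 = 35,826,000 BTU
Gas: input = 35,826,000 / 0.73 = 49,076,712 BTU = 490.8 therm → 490.8 × £1.86 = £912.83
Electric: 35,826,000 BTU / 3412 = 10,500 kWh → × £0.349 = £3,664.50
Difference = |£912.83 − £3,664.50| = £2,751.67

£2751.67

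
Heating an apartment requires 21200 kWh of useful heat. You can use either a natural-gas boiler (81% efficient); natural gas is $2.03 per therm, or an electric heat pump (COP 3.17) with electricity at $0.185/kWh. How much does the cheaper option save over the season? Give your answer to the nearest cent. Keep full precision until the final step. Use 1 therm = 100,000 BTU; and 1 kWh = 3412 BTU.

$575.60

Heat load = 21200 kWh × 3412 = 72,334,400 BTU
Gas: input = 72,334,400 / 0.81 = 89,301,728 BTU = 893 therm → 893 × $2.03 = $1,812.83
Heat pump: 72,334,400 BTU / 3412 = 21,200 kWh heat; / 3.17 = 6,688 kWh in → × $0.185 = $1,237.22
Difference = |$1,812.83 − $1,237.22| = $575.60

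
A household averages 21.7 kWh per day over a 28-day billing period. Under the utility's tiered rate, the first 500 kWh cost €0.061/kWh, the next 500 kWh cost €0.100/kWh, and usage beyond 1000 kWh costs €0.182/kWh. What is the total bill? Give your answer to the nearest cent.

€41.26

Usage = 21.7 kWh/day × 28 days = 607.6 kWh
First 500 kWh × €0.061 = €30.50
Next 107.6 kWh × €0.100 = €10.76
Remaining tier: 0 kWh (not reached)
Total = €41.26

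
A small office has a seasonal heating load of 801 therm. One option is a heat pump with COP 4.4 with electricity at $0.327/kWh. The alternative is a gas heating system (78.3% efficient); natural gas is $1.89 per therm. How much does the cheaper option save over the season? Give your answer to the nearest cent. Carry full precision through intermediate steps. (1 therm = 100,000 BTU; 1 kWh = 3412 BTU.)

Heat load = 801 therm × 100,000 = 80,100,000 BTU
Gas: input = 80,100,000 / 0.783 = 102,298,851 BTU = 1,023 therm → 1,023 × $1.89 = $1,933.45
Heat pump: 80,100,000 BTU / 3412 = 23,480 kWh heat; / 4.4 = 5,335 kWh in → × $0.327 = $1,744.69
Difference = |$1,933.45 − $1,744.69| = $188.76

$188.76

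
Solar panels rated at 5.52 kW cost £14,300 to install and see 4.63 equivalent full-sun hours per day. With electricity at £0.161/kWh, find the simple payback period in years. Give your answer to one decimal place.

Daily generation = 5.52 kW × 4.63 h = 25.56 kWh
Annual generation = 25.56 × 365 = 9328.5 kWh
Annual savings = 9328.5 × £0.161 = £1,501.89
Payback = £14,300 / £1,501.89 = 9.52 years

9.5 years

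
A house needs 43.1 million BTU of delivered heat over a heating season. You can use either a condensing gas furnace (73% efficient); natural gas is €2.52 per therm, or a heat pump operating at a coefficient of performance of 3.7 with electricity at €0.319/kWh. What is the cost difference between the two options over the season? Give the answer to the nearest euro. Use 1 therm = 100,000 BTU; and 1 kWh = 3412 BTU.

€399

Heat load = 43.1 × 10⁶ BTU = 43,100,000 BTU
Gas: input = 43,100,000 / 0.73 = 59,041,096 BTU = 590.4 therm → 590.4 × €2.52 = €1,487.84
Heat pump: 43,100,000 BTU / 3412 = 12,630 kWh heat; / 3.7 = 3,414 kWh in → × €0.319 = €1,089.07
Difference = |€1,487.84 − €1,089.07| = €398.76 ≈ €399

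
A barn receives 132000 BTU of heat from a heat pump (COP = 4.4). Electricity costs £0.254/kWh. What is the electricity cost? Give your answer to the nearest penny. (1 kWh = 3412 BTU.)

Heat delivered = 132,000 BTU / 3412 = 38.69 kWh
Electrical input = 38.69 kWh / 4.4 = 8.792 kWh
Cost = 8.792 × £0.254/kWh = £2.23

£2.23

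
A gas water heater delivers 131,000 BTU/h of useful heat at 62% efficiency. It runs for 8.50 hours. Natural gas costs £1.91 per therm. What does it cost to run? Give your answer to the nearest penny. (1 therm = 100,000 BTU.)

Heat delivered = 131,000 BTU/h × 8.50 h = 1,113,500 BTU
Gas input = 1,113,500 / 0.62 = 1,795,968 BTU
= 1,795,968 / 100,000 = 17.96 therm
Cost = 17.96 × £1.91/therm = £34.30

£34.30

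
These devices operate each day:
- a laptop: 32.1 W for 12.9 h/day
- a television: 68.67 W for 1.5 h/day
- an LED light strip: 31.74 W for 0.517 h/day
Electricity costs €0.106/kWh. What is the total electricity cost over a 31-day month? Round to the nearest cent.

laptop: 32.1 W × 12.9 h × 31 d = 12,837 Wh = 12.84 kWh
television: 68.67 W × 1.5 h × 31 d = 3,193 Wh = 3.193 kWh
LED light strip: 31.74 W × 0.517 h × 31 d = 509 Wh = 0.5087 kWh
Total energy = 12.84 + 3.193 + 0.5087 = 16.54 kWh
Cost = 16.54 kWh × €0.106 = €1.75

€1.75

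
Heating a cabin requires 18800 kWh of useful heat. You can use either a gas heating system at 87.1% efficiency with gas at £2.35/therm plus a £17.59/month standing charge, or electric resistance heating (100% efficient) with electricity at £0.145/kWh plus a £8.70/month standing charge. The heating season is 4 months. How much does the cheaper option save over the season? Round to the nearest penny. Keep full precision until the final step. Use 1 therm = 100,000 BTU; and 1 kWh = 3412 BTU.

£959.76

Heat load = 18800 kWh × 3412 = 64,145,600 BTU
Gas: input = 64,145,600 / 0.871 = 73,645,924 BTU = 736.5 therm → 736.5 × £2.35 = £1,730.68; + 4 × £17.59 standing = £1,801.04
Electric: 64,145,600 BTU / 3412 = 18,800 kWh → × £0.145 = £2,726.00; + 4 × £8.70 standing = £2,760.80
Difference = |£1,801.04 − £2,760.80| = £959.76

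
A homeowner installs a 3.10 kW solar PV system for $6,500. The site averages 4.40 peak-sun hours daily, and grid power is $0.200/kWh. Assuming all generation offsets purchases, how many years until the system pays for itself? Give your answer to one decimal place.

Daily generation = 3.10 kW × 4.40 h = 13.64 kWh
Annual generation = 13.64 × 365 = 4978.6 kWh
Annual savings = 4978.6 × $0.200 = $995.72
Payback = $6,500 / $995.72 = 6.53 years

6.5 years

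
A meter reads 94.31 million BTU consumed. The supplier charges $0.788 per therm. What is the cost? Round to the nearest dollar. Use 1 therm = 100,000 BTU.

94.31 million BTU × (10 therm/million BTU) = 943.1 therm
Cost = 943.1 therm × $0.788/therm = $743.16 ≈ $743

$743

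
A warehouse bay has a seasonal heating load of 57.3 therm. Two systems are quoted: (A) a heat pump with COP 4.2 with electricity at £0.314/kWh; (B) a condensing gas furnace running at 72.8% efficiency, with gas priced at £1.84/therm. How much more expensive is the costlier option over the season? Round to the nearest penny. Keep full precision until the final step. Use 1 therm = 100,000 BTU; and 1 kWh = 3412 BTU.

£19.27

Heat load = 57.3 therm × 100,000 = 5,730,000 BTU
Gas: input = 5,730,000 / 0.728 = 7,870,879 BTU = 78.71 therm → 78.71 × £1.84 = £144.82
Heat pump: 5,730,000 BTU / 3412 = 1,679 kWh heat; / 4.2 = 399.8 kWh in → × £0.314 = £125.55
Difference = |£144.82 − £125.55| = £19.27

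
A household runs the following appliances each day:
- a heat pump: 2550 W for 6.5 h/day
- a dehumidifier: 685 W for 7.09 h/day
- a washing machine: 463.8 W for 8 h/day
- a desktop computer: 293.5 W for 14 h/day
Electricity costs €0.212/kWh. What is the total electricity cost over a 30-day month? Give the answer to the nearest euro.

€186

heat pump: 2550 W × 6.5 h × 30 d = 497,250 Wh = 497.2 kWh
dehumidifier: 685 W × 7.09 h × 30 d = 145,700 Wh = 145.7 kWh
washing machine: 463.8 W × 8 h × 30 d = 111,312 Wh = 111.3 kWh
desktop computer: 293.5 W × 14 h × 30 d = 123,270 Wh = 123.3 kWh
Total energy = 497.2 + 145.7 + 111.3 + 123.3 = 877.5 kWh
Cost = 877.5 kWh × €0.212 = €186.04 ≈ €186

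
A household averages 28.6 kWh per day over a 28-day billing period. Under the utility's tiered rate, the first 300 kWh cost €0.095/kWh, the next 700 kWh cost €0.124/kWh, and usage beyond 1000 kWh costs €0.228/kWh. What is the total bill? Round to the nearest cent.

€90.60

Usage = 28.6 kWh/day × 28 days = 800.8 kWh
First 300 kWh × €0.095 = €28.50
Next 500.8 kWh × €0.124 = €62.10
Remaining tier: 0 kWh (not reached)
Total = €90.60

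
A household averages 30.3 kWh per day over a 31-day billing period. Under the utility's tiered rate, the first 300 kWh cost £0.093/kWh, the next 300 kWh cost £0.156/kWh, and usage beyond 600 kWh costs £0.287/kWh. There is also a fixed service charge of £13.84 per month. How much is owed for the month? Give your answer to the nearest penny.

Usage = 30.3 kWh/day × 31 days = 939.3 kWh
First 300 kWh × £0.093 = £27.90
Next 300 kWh × £0.156 = £46.80
Remaining 339.3 kWh × £0.287 = £97.38
Energy charge = £172.08; + service £13.84 = £185.92

£185.92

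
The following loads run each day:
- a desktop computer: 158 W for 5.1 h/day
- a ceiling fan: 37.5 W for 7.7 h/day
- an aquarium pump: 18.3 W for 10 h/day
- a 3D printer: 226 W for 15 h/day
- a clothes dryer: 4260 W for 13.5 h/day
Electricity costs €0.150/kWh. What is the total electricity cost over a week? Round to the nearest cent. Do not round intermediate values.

€65.29

desktop computer: 158 W × 5.1 h × 7 d = 5,641 Wh = 5.641 kWh
ceiling fan: 37.5 W × 7.7 h × 7 d = 2,021 Wh = 2.021 kWh
aquarium pump: 18.3 W × 10 h × 7 d = 1,281 Wh = 1.281 kWh
3D printer: 226 W × 15 h × 7 d = 23,730 Wh = 23.73 kWh
clothes dryer: 4260 W × 13.5 h × 7 d = 402,570 Wh = 402.6 kWh
Total energy = 5.641 + 2.021 + 1.281 + 23.73 + 402.6 = 435.2 kWh
Cost = 435.2 kWh × €0.150 = €65.29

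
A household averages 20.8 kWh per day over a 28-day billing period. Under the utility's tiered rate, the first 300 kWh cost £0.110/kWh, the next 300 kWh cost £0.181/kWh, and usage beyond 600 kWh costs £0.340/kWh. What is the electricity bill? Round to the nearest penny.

Usage = 20.8 kWh/day × 28 days = 582.4 kWh
First 300 kWh × £0.110 = £33.00
Next 282.4 kWh × £0.181 = £51.11
Remaining tier: 0 kWh (not reached)
Total = £84.11

£84.11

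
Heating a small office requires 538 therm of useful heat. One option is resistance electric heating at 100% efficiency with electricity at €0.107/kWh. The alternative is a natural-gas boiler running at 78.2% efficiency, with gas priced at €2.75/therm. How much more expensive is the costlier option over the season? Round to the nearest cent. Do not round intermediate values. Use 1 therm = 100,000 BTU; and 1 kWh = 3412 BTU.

€204.78

Heat load = 538 therm × 100,000 = 53,800,000 BTU
Gas: input = 53,800,000 / 0.782 = 68,797,954 BTU = 688 therm → 688 × €2.75 = €1,891.94
Electric: 53,800,000 BTU / 3412 = 15,770 kWh → × €0.107 = €1,687.16
Difference = |€1,891.94 − €1,687.16| = €204.78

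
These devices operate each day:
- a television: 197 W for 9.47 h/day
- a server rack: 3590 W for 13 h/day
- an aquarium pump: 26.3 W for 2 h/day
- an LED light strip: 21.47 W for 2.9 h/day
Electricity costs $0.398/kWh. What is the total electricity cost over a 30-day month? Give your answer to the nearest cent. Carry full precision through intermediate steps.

$580.89

television: 197 W × 9.47 h × 30 d = 55,968 Wh = 55.97 kWh
server rack: 3590 W × 13 h × 30 d = 1,400,100 Wh = 1,400 kWh
aquarium pump: 26.3 W × 2 h × 30 d = 1,578 Wh = 1.578 kWh
LED light strip: 21.47 W × 2.9 h × 30 d = 1,868 Wh = 1.868 kWh
Total energy = 55.97 + 1,400 + 1.578 + 1.868 = 1,460 kWh
Cost = 1,460 kWh × $0.398 = $580.89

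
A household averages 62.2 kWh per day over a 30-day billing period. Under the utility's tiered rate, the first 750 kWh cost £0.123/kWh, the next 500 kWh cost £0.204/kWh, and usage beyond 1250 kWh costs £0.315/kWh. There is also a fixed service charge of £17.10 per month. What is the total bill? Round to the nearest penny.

£405.39

Usage = 62.2 kWh/day × 30 days = 1866 kWh
First 750 kWh × £0.123 = £92.25
Next 500 kWh × £0.204 = £102.00
Remaining 616 kWh × £0.315 = £194.04
Energy charge = £388.29; + service £17.10 = £405.39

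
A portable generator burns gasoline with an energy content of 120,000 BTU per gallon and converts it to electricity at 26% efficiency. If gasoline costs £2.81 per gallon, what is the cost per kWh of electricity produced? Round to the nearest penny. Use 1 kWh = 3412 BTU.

Electrical output per gallon = 120,000 BTU × 0.26 / 3412 BTU/kWh = 9.144 kWh
Cost per kWh = £2.81 / 9.144 kWh = £0.307

£0.31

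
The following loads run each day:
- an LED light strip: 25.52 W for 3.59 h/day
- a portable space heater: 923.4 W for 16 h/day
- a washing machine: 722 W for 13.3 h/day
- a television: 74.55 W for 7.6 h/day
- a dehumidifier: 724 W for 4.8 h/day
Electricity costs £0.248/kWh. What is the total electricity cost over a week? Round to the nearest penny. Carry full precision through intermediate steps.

£49.49

LED light strip: 25.52 W × 3.59 h × 7 d = 641 Wh = 0.6413 kWh
portable space heater: 923.4 W × 16 h × 7 d = 103,421 Wh = 103.4 kWh
washing machine: 722 W × 13.3 h × 7 d = 67,218 Wh = 67.22 kWh
television: 74.55 W × 7.6 h × 7 d = 3,966 Wh = 3.966 kWh
dehumidifier: 724 W × 4.8 h × 7 d = 24,326 Wh = 24.33 kWh
Total energy = 0.6413 + 103.4 + 67.22 + 3.966 + 24.33 = 199.6 kWh
Cost = 199.6 kWh × £0.248 = £49.49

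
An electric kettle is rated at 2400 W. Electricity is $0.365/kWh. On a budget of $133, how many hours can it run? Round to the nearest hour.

152 h

Energy budget = $133 / $0.365 per kWh = 364.4 kWh = 364,384 Wh
Runtime = 364,384 Wh / 2400 W = 151.8 h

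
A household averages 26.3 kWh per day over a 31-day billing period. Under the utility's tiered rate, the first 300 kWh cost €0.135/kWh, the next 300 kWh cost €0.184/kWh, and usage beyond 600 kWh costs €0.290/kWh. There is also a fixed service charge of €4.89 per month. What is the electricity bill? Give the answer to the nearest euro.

Usage = 26.3 kWh/day × 31 days = 815.3 kWh
First 300 kWh × €0.135 = €40.50
Next 300 kWh × €0.184 = €55.20
Remaining 215.3 kWh × €0.290 = €62.44
Energy charge = €158.14; + service €4.89 = €163.03 ≈ €163

€163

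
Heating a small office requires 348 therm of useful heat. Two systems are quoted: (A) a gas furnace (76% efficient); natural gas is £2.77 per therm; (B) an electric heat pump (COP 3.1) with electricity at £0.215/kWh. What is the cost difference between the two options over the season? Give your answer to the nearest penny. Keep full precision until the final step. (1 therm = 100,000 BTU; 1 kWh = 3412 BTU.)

Heat load = 348 therm × 100,000 = 34,800,000 BTU
Gas: input = 34,800,000 / 0.76 = 45,789,474 BTU = 457.9 therm → 457.9 × £2.77 = £1,268.37
Heat pump: 34,800,000 BTU / 3412 = 10,200 kWh heat; / 3.1 = 3,290 kWh in → × £0.215 = £707.37
Difference = |£1,268.37 − £707.37| = £561.00

£561.00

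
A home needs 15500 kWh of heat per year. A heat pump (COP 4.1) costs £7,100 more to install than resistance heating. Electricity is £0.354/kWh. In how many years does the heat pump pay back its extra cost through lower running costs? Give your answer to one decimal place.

Resistance: 15500 kWh × £0.354 = £5,487.00/yr
Heat pump: 15500 / 4.1 = 3780 kWh in → × £0.354 = £1,338.29/yr
Annual savings = £4,148.71
Payback = £7,100 / £4,148.71 = 1.71 years

1.7 years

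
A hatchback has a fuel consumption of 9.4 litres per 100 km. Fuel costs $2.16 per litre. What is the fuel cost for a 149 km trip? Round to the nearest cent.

Fuel = 9.4 L/100 km × 149 km / 100 = 14.01 L
Cost = 14.01 L × $2.16/L = $30.25

$30.25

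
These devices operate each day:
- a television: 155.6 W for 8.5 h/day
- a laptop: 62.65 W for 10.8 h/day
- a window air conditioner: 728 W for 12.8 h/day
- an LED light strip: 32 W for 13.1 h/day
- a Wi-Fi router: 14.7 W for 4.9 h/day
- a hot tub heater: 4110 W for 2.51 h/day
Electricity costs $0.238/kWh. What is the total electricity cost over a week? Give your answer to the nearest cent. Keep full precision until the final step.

television: 155.6 W × 8.5 h × 7 d = 9,258 Wh = 9.258 kWh
laptop: 62.65 W × 10.8 h × 7 d = 4,736 Wh = 4.736 kWh
window air conditioner: 728 W × 12.8 h × 7 d = 65,229 Wh = 65.23 kWh
LED light strip: 32 W × 13.1 h × 7 d = 2,934 Wh = 2.934 kWh
Wi-Fi router: 14.7 W × 4.9 h × 7 d = 504 Wh = 0.5042 kWh
hot tub heater: 4110 W × 2.51 h × 7 d = 72,213 Wh = 72.21 kWh
Total energy = 9.258 + 4.736 + 65.23 + 2.934 + 0.5042 + 72.21 = 154.9 kWh
Cost = 154.9 kWh × $0.238 = $36.86

$36.86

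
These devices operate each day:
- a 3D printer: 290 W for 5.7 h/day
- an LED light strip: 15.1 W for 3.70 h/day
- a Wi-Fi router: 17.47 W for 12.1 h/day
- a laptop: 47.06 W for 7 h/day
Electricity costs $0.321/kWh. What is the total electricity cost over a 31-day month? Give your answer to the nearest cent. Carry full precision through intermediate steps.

$22.39

3D printer: 290 W × 5.7 h × 31 d = 51,243 Wh = 51.24 kWh
LED light strip: 15.1 W × 3.70 h × 31 d = 1,732 Wh = 1.732 kWh
Wi-Fi router: 17.47 W × 12.1 h × 31 d = 6,553 Wh = 6.553 kWh
laptop: 47.06 W × 7 h × 31 d = 10,212 Wh = 10.21 kWh
Total energy = 51.24 + 1.732 + 6.553 + 10.21 = 69.74 kWh
Cost = 69.74 kWh × $0.321 = $22.39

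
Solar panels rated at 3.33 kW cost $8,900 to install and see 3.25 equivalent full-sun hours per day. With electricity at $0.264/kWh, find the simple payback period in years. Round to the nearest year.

Daily generation = 3.33 kW × 3.25 h = 10.82 kWh
Annual generation = 10.82 × 365 = 3950.2 kWh
Annual savings = 3950.2 × $0.264 = $1,042.86
Payback = $8,900 / $1,042.86 = 8.53 years

9 years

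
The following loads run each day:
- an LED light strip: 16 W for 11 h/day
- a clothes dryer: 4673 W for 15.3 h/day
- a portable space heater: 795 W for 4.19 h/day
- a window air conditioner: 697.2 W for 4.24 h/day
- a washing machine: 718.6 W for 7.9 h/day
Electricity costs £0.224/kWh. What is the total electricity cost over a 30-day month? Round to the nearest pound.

£562

LED light strip: 16 W × 11 h × 30 d = 5,280 Wh = 5.28 kWh
clothes dryer: 4673 W × 15.3 h × 30 d = 2,144,907 Wh = 2,145 kWh
portable space heater: 795 W × 4.19 h × 30 d = 99,932 Wh = 99.93 kWh
window air conditioner: 697.2 W × 4.24 h × 30 d = 88,684 Wh = 88.68 kWh
washing machine: 718.6 W × 7.9 h × 30 d = 170,308 Wh = 170.3 kWh
Total energy = 5.28 + 2,145 + 99.93 + 88.68 + 170.3 = 2,509 kWh
Cost = 2,509 kWh × £0.224 = £562.04 ≈ £562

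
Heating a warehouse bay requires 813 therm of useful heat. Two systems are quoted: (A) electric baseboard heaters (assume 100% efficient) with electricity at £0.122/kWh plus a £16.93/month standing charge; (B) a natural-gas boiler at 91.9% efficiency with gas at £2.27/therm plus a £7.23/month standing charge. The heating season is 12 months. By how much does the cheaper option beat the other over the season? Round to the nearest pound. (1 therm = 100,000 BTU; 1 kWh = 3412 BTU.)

Heat load = 813 therm × 100,000 = 81,300,000 BTU
Gas: input = 81,300,000 / 0.919 = 88,465,724 BTU = 884.7 therm → 884.7 × £2.27 = £2,008.17; + 12 × £7.23 standing = £2,094.93
Electric: 81,300,000 BTU / 3412 = 23,830 kWh → × £0.122 = £2,906.98; + 12 × £16.93 standing = £3,110.14
Difference = |£2,094.93 − £3,110.14| = £1,015.20 ≈ £1015

£1015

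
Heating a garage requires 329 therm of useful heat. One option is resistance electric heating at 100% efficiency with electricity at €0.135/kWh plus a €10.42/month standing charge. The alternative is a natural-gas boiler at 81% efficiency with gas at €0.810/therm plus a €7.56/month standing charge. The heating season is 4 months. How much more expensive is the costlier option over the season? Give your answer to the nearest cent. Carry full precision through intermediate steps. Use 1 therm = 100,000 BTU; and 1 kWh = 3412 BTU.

€984.17

Heat load = 329 therm × 100,000 = 32,900,000 BTU
Gas: input = 32,900,000 / 0.81 = 40,617,284 BTU = 406.2 therm → 406.2 × €0.810 = €329.00; + 4 × €7.56 standing = €359.24
Electric: 32,900,000 BTU / 3412 = 9,642 kWh → × €0.135 = €1,301.73; + 4 × €10.42 standing = €1,343.41
Difference = |€359.24 − €1,343.41| = €984.17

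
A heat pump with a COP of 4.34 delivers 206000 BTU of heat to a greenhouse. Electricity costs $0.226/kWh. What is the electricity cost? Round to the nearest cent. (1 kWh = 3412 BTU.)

$3.14

Heat delivered = 206,000 BTU / 3412 = 60.38 kWh
Electrical input = 60.38 kWh / 4.34 = 13.91 kWh
Cost = 13.91 × $0.226/kWh = $3.14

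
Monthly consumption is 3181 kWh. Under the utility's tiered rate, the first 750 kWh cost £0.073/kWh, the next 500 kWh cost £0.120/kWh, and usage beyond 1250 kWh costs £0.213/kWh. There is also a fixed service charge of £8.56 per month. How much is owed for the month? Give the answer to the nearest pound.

First 750 kWh × £0.073 = £54.75
Next 500 kWh × £0.120 = £60.00
Remaining 1931 kWh × £0.213 = £411.30
Energy charge = £526.05; + service £8.56 = £534.61 ≈ £535

£535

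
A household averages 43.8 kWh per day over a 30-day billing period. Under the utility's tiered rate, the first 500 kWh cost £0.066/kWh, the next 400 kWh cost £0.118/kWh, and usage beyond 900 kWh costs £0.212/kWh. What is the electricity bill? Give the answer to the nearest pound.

Usage = 43.8 kWh/day × 30 days = 1314 kWh
First 500 kWh × £0.066 = £33.00
Next 400 kWh × £0.118 = £47.20
Remaining 414 kWh × £0.212 = £87.77
Total = £167.97 ≈ £168

£168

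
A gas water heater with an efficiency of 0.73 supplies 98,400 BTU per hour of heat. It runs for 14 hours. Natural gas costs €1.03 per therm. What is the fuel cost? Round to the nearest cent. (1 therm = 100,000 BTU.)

€19.44

Heat delivered = 98,400 BTU/h × 14 h = 1,377,600 BTU
Gas input = 1,377,600 / 0.73 = 1,887,123 BTU
= 1,887,123 / 100,000 = 18.87 therm
Cost = 18.87 × €1.03/therm = €19.44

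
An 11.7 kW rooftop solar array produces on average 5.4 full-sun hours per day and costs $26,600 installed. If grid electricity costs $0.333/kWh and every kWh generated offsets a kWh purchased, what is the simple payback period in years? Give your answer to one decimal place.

Daily generation = 11.7 kW × 5.4 h = 63.18 kWh
Annual generation = 63.18 × 365 = 23061 kWh
Annual savings = 23061 × $0.333 = $7,679.21
Payback = $26,600 / $7,679.21 = 3.46 years

3.5 years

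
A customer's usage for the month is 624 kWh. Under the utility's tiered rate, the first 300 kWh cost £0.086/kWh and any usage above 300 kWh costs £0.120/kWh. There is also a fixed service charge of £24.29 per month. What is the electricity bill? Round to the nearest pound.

First 300 kWh × £0.086 = £25.80
Remaining 324 kWh × £0.120 = £38.88
Energy charge = £64.68; + service £24.29 = £88.97 ≈ £89

£89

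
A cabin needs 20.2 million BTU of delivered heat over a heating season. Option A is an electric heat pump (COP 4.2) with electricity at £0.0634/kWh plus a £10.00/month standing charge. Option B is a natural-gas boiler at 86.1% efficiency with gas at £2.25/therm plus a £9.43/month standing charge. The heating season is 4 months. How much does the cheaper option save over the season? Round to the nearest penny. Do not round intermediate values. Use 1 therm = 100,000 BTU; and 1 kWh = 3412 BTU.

£436.23

Heat load = 20.2 × 10⁶ BTU = 20,200,000 BTU
Gas: input = 20,200,000 / 0.861 = 23,461,092 BTU = 234.6 therm → 234.6 × £2.25 = £527.87; + 4 × £9.43 standing = £565.59
Heat pump: 20,200,000 BTU / 3412 = 5,920 kWh heat; / 4.2 = 1,410 kWh in → × £0.0634 = £89.37; + 4 × £10.00 standing = £129.37
Difference = |£565.59 − £129.37| = £436.23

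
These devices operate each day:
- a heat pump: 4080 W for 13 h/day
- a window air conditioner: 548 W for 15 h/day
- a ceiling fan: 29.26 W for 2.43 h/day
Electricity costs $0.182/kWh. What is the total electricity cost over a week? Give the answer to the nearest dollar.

heat pump: 4080 W × 13 h × 7 d = 371,280 Wh = 371.3 kWh
window air conditioner: 548 W × 15 h × 7 d = 57,540 Wh = 57.54 kWh
ceiling fan: 29.26 W × 2.43 h × 7 d = 498 Wh = 0.4977 kWh
Total energy = 371.3 + 57.54 + 0.4977 = 429.3 kWh
Cost = 429.3 kWh × $0.182 = $78.14 ≈ $78

$78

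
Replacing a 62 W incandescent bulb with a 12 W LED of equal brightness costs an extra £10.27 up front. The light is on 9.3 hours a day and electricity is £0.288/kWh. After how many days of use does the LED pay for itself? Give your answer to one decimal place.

76.7 days

Power saved = 62 − 12 = 50 W
Daily energy saved = 50 W × 9.3 h = 465 Wh = 0.465 kWh
Daily savings = 0.465 × £0.288 = £0.1339
Payback = £10.27 / £0.1339 per day = 76.69 days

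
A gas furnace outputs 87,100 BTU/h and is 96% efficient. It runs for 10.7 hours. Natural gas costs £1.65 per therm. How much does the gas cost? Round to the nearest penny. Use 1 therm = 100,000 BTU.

£16.02

Heat delivered = 87,100 BTU/h × 10.7 h = 931,970 BTU
Gas input = 931,970 / 0.96 = 970,802 BTU
= 970,802 / 100,000 = 9.708 therm
Cost = 9.708 × £1.65/therm = £16.02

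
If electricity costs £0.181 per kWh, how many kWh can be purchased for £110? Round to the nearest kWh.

£110 / £0.181 per kWh = 607.7 kWh

608 kWh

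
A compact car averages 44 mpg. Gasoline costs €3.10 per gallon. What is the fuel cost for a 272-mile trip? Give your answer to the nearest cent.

Fuel = 272 mi / 44 mpg = 6.182 gal
Cost = 6.182 gal × €3.10/gal = €19.16

€19.16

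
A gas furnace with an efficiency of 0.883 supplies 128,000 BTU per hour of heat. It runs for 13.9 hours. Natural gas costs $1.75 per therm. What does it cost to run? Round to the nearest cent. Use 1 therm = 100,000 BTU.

Heat delivered = 128,000 BTU/h × 13.9 h = 1,779,200 BTU
Gas input = 1,779,200 / 0.883 = 2,014,949 BTU
= 2,014,949 / 100,000 = 20.15 therm
Cost = 20.15 × $1.75/therm = $35.26

$35.26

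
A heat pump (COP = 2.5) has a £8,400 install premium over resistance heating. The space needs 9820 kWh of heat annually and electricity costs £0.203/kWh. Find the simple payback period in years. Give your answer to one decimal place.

7.0 years

Resistance: 9820 kWh × £0.203 = £1,993.46/yr
Heat pump: 9820 / 2.5 = 3928 kWh in → × £0.203 = £797.38/yr
Annual savings = £1,196.08
Payback = £8,400 / £1,196.08 = 7.02 years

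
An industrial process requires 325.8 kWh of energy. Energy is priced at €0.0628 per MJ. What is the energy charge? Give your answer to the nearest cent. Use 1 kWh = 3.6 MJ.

€73.66

325.8 kWh × (3.6 MJ/kWh) = 1,173 MJ
Cost = 1,173 MJ × €0.0628/MJ = €73.66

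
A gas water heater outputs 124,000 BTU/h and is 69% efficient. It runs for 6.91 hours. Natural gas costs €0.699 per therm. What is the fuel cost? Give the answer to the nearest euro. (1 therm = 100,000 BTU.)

Heat delivered = 124,000 BTU/h × 6.91 h = 856,840 BTU
Gas input = 856,840 / 0.69 = 1,241,797 BTU
= 1,241,797 / 100,000 = 12.42 therm
Cost = 12.42 × €0.699/therm = €8.68 ≈ €9

€9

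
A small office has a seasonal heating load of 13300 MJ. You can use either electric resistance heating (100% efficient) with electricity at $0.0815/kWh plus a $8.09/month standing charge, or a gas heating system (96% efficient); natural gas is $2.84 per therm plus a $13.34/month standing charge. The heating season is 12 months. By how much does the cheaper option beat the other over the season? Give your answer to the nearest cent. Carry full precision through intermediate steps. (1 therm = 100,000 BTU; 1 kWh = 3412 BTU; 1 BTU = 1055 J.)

Heat load = 13300 MJ = 13,300,000,000 J / 1055 = 12,606,635 BTU
Gas: input = 12,606,635 / 0.96 = 13,131,912 BTU = 131.3 therm → 131.3 × $2.84 = $372.95; + 12 × $13.34 standing = $533.03
Electric: 12,606,635 BTU / 3412 = 3,695 kWh → × $0.0815 = $301.13; + 12 × $8.09 standing = $398.21
Difference = |$533.03 − $398.21| = $134.82

$134.82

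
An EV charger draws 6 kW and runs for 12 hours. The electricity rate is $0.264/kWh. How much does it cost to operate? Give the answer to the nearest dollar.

Energy = 6000 W × 12 h = 72,000 Wh = 72 kWh
Cost = 72 kWh × $0.264/kWh = $19.01 ≈ $19

$19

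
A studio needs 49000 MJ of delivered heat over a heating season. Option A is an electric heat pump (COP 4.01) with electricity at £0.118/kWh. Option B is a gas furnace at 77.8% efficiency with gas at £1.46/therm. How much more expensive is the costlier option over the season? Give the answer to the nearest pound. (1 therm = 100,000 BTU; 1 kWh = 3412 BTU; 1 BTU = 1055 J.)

Heat load = 49000 MJ = 49,000,000,000 J / 1055 = 46,445,498 BTU
Gas: input = 46,445,498 / 0.778 = 59,698,583 BTU = 597 therm → 597 × £1.46 = £871.60
Heat pump: 46,445,498 BTU / 3412 = 13,610 kWh heat; / 4.01 = 3,395 kWh in → × £0.118 = £400.56
Difference = |£871.60 − £400.56| = £471.04 ≈ £471

£471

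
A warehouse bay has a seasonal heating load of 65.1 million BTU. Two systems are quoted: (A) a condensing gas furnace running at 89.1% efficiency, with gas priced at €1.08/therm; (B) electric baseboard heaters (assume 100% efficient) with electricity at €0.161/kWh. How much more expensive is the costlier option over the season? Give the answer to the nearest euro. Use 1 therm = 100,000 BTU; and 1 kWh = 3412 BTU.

€2283

Heat load = 65.1 × 10⁶ BTU = 65,100,000 BTU
Gas: input = 65,100,000 / 0.891 = 73,063,973 BTU = 730.6 therm → 730.6 × €1.08 = €789.09
Electric: 65,100,000 BTU / 3412 = 19,080 kWh → × €0.161 = €3,071.83
Difference = |€789.09 − €3,071.83| = €2,282.74 ≈ €2283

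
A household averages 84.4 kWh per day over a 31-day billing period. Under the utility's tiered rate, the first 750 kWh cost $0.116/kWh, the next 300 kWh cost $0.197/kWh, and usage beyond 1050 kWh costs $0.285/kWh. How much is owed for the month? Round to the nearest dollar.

Usage = 84.4 kWh/day × 31 days = 2616.4 kWh
First 750 kWh × $0.116 = $87.00
Next 300 kWh × $0.197 = $59.10
Remaining 1566.4 kWh × $0.285 = $446.42
Total = $592.52 ≈ $593

$593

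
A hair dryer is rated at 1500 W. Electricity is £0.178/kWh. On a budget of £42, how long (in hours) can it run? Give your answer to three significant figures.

Energy budget = £42 / £0.178 per kWh = 236 kWh = 235,955 Wh
Runtime = 235,955 Wh / 1500 W = 157.3 h

157 h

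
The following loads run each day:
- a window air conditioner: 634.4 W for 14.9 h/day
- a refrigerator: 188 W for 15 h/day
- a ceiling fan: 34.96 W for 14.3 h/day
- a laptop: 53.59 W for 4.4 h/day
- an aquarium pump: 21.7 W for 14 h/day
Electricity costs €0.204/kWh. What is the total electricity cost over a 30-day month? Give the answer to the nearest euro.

€81

window air conditioner: 634.4 W × 14.9 h × 30 d = 283,577 Wh = 283.6 kWh
refrigerator: 188 W × 15 h × 30 d = 84,600 Wh = 84.6 kWh
ceiling fan: 34.96 W × 14.3 h × 30 d = 14,998 Wh = 15 kWh
laptop: 53.59 W × 4.4 h × 30 d = 7,074 Wh = 7.074 kWh
aquarium pump: 21.7 W × 14 h × 30 d = 9,114 Wh = 9.114 kWh
Total energy = 283.6 + 84.6 + 15 + 7.074 + 9.114 = 399.4 kWh
Cost = 399.4 kWh × €0.204 = €81.47 ≈ €81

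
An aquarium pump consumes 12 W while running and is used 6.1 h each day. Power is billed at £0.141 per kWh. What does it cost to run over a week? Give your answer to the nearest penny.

£0.07

Energy = 12 W × 6.1 h/day × 7 days = 512 Wh = 0.5124 kWh
Cost = 0.5124 kWh × £0.141/kWh = £0.07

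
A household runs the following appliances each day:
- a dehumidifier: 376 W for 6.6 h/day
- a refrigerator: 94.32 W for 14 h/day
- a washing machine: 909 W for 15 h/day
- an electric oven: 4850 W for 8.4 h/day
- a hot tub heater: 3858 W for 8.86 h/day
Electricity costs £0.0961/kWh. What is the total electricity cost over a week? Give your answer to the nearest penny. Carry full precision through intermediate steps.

£62.13

dehumidifier: 376 W × 6.6 h × 7 d = 17,371 Wh = 17.37 kWh
refrigerator: 94.32 W × 14 h × 7 d = 9,243 Wh = 9.243 kWh
washing machine: 909 W × 15 h × 7 d = 95,445 Wh = 95.44 kWh
electric oven: 4850 W × 8.4 h × 7 d = 285,180 Wh = 285.2 kWh
hot tub heater: 3858 W × 8.86 h × 7 d = 239,273 Wh = 239.3 kWh
Total energy = 17.37 + 9.243 + 95.44 + 285.2 + 239.3 = 646.5 kWh
Cost = 646.5 kWh × £0.0961 = £62.13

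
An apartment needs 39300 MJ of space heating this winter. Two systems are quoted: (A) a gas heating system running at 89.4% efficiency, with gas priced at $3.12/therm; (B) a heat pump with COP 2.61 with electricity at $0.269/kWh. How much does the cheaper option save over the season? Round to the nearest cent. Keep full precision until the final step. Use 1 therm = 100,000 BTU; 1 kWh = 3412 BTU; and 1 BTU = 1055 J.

Heat load = 39300 MJ = 39,300,000,000 J / 1055 = 37,251,185 BTU
Gas: input = 37,251,185 / 0.894 = 41,667,992 BTU = 416.7 therm → 416.7 × $3.12 = $1,300.04
Heat pump: 37,251,185 BTU / 3412 = 10,920 kWh heat; / 2.61 = 4,183 kWh in → × $0.269 = $1,125.23
Difference = |$1,300.04 − $1,125.23| = $174.81

$174.81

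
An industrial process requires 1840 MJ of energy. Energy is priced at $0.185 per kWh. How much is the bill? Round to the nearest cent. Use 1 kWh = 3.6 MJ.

$94.56

1840 MJ × (0.27778 kWh/MJ) = 511.1 kWh
Cost = 511.1 kWh × $0.185/kWh = $94.56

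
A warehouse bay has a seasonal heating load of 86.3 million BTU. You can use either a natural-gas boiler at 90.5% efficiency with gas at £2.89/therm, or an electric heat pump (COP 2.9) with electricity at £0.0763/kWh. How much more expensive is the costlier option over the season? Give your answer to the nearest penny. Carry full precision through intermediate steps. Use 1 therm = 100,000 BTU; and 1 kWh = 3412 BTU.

£2090.41

Heat load = 86.3 × 10⁶ BTU = 86,300,000 BTU
Gas: input = 86,300,000 / 0.905 = 95,359,116 BTU = 953.6 therm → 953.6 × £2.89 = £2,755.88
Heat pump: 86,300,000 BTU / 3412 = 25,290 kWh heat; / 2.9 = 8,722 kWh in → × £0.0763 = £665.47
Difference = |£2,755.88 − £665.47| = £2,090.41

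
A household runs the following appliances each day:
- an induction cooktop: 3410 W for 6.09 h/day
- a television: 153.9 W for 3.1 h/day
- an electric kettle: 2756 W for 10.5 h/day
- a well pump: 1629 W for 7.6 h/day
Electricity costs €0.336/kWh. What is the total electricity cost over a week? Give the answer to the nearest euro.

induction cooktop: 3410 W × 6.09 h × 7 d = 145,368 Wh = 145.4 kWh
television: 153.9 W × 3.1 h × 7 d = 3,340 Wh = 3.34 kWh
electric kettle: 2756 W × 10.5 h × 7 d = 202,566 Wh = 202.6 kWh
well pump: 1629 W × 7.6 h × 7 d = 86,663 Wh = 86.66 kWh
Total energy = 145.4 + 3.34 + 202.6 + 86.66 = 437.9 kWh
Cost = 437.9 kWh × €0.336 = €147.15 ≈ €147

€147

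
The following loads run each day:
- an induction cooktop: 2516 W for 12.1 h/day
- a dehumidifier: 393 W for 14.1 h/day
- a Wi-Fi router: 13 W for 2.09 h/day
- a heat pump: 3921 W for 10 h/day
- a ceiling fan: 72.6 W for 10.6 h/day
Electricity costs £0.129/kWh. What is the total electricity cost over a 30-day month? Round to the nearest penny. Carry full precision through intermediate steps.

£294.09

induction cooktop: 2516 W × 12.1 h × 30 d = 913,308 Wh = 913.3 kWh
dehumidifier: 393 W × 14.1 h × 30 d = 166,239 Wh = 166.2 kWh
Wi-Fi router: 13 W × 2.09 h × 30 d = 815 Wh = 0.8151 kWh
heat pump: 3921 W × 10 h × 30 d = 1,176,300 Wh = 1,176 kWh
ceiling fan: 72.6 W × 10.6 h × 30 d = 23,087 Wh = 23.09 kWh
Total energy = 913.3 + 166.2 + 0.8151 + 1,176 + 23.09 = 2,280 kWh
Cost = 2,280 kWh × £0.129 = £294.09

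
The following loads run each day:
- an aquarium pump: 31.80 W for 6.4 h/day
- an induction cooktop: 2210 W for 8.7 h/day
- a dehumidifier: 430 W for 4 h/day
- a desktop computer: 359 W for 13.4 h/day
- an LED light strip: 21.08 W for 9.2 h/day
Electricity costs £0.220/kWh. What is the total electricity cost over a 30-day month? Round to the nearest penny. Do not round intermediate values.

£172.62

aquarium pump: 31.80 W × 6.4 h × 30 d = 6,106 Wh = 6.106 kWh
induction cooktop: 2210 W × 8.7 h × 30 d = 576,810 Wh = 576.8 kWh
dehumidifier: 430 W × 4 h × 30 d = 51,600 Wh = 51.6 kWh
desktop computer: 359 W × 13.4 h × 30 d = 144,318 Wh = 144.3 kWh
LED light strip: 21.08 W × 9.2 h × 30 d = 5,818 Wh = 5.818 kWh
Total energy = 6.106 + 576.8 + 51.6 + 144.3 + 5.818 = 784.7 kWh
Cost = 784.7 kWh × £0.220 = £172.62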